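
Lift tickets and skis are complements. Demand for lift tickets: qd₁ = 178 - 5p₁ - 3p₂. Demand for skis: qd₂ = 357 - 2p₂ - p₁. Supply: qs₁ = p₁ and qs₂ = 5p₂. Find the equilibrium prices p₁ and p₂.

p₁ = 175/39, p₂ = 1964/39

Market 1: 178 - 5p₁ - 3p₂ = p₁ → 6p₁ + 3p₂ = 178.
Market 2: 7p₂ + p₁ = 357.
Eliminating p₂: 7×(1) − 3×(2) gives 39p₁ = 175, so p₁ = 175/39.
Back-substitute into (2): p₂ = (357 − 1×175/39) / 7 = 1964/39.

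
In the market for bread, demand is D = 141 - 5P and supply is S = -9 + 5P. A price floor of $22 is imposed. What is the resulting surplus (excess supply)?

Surplus = 70

Equilibrium price would be P* = 15, so the floor at 22 binds.
At P = 22: D = 31, S = 101.
Surplus = 101 − 31 = 70.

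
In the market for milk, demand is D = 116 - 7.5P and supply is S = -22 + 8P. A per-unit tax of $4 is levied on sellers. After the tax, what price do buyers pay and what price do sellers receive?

Buyers pay 340/31, sellers receive 216/31

Pre-tax equilibrium: P* = 276/31, Q* = 1526/31.
Tax on sellers shifts supply to S = -22 + 8(P − 4) = -54 + 8P.
116 - 7.5P = -54 + 8P gives buyer price Pb = 340/31; sellers receive Ps = 340/31 − 4 = 216/31.
New quantity: Q = 116 − 7.5(340/31) = 1046/31.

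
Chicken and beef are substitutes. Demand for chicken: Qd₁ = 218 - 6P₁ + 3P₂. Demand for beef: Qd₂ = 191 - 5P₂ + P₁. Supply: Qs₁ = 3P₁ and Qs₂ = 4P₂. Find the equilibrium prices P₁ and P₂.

P₁ = 32.5, P₂ = 149/6

Market 1: 218 - 6P₁ + 3P₂ = 3P₁ → 9P₁ - 3P₂ = 218.
Market 2: 9P₂ - P₁ = 191.
Eliminating P₂: 9×(1) + 3×(2) gives 78P₁ = 2535, so P₁ = 32.5.
Back-substitute into (2): P₂ = (191 + 1×32.5) / 9 = 149/6.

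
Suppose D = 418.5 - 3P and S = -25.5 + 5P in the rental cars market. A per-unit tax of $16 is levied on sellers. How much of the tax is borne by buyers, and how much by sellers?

Buyers bear $10, sellers bear $6

Pre-tax equilibrium: P* = 55.5, Q* = 252.
Tax on sellers shifts supply to S = -25.5 + 5(P − 16) = -105.5 + 5P.
418.5 - 3P = -105.5 + 5P gives buyer price Pb = 65.5; sellers receive Ps = 65.5 − 16 = 49.5.
New quantity: Q = 418.5 − 3(65.5) = 222.
Buyer burden = 65.5 − 55.5 = 10; seller burden = 55.5 − 49.5 = 6.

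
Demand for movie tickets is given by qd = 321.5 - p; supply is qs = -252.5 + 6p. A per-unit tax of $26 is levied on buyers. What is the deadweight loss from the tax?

Deadweight loss = 2028/7

Pre-tax equilibrium: p* = 82, q* = 239.5.
Tax on buyers shifts demand to qd = 321.5 − 1(p + 26) = 295.5 - p.
295.5 - p = -252.5 + 6p gives seller price ps = 548/7; buyers pay pb = 548/7 + 26 = 730/7.
New quantity: q = 321.5 − 1(730/7) = 3041/14.
DWL = ½ × 26 × (239.5 − 3041/14) = 2028/7.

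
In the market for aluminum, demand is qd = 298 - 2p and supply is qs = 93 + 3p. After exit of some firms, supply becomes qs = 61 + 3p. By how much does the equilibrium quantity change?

Δq = -12.8

Original equilibrium: p* = 41, q* = 216.
New equilibrium: 298 - 2p = 61 + 3p, so 237 = 5p and p' = 47.4; q' = 298 − 2(47.4) = 203.2.
Change in quantity: 203.2 − 216 = -12.8.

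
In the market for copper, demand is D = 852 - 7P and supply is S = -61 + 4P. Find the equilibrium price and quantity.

Set D = S: 852 - 7P = -61 + 4P.
913 = 11P, so P* = 83.
Q* = 852 − 7(83) = 271.

P* = 83, Q* = 271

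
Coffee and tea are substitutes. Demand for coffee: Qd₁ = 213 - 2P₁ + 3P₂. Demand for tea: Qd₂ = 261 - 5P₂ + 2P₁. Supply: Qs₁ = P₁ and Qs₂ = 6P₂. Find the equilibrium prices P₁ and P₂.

Market 1: 213 - 2P₁ + 3P₂ = P₁ → 3P₁ - 3P₂ = 213.
Market 2: 11P₂ - 2P₁ = 261.
Eliminating P₂: 11×(1) + 3×(2) gives 27P₁ = 3126, so P₁ = 1042/9.
Back-substitute into (2): P₂ = (261 + 2×1042/9) / 11 = 403/9.

P₁ = 1042/9, P₂ = 403/9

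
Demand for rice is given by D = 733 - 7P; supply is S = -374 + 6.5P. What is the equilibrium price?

Set D = S: 733 - 7P = -374 + 6.5P.
1107 = 13.5P, so P* = 82.
Q* = 733 − 7(82) = 159.

P* = 82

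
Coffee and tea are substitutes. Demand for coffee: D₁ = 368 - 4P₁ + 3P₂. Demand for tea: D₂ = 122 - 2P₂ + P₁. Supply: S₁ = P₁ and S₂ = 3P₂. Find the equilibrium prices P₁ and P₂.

P₁ = 1103/11, P₂ = 489/11

Market 1: 368 - 4P₁ + 3P₂ = P₁ → 5P₁ - 3P₂ = 368.
Market 2: 5P₂ - P₁ = 122.
Eliminating P₂: 5×(1) + 3×(2) gives 22P₁ = 2206, so P₁ = 1103/11.
Back-substitute into (2): P₂ = (122 + 1×1103/11) / 5 = 489/11.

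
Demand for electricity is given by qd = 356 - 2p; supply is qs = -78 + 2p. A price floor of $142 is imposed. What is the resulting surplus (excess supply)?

Equilibrium price would be p* = 108.5, so the floor at 142 binds.
At p = 142: qd = 72, qs = 206.
Surplus = 206 − 72 = 134.

Surplus = 134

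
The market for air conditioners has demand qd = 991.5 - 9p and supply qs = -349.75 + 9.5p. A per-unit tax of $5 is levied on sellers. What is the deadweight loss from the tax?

Pre-tax equilibrium: p* = 72.5, q* = 339.
Tax on sellers shifts supply to qs = -349.75 + 9.5(p − 5) = -397.25 + 9.5p.
991.5 - 9p = -397.25 + 9.5p gives buyer price pb = 5555/74; sellers receive ps = 5555/74 − 5 = 5185/74.
New quantity: q = 991.5 − 9(5555/74) = 11688/37.
DWL = ½ × 5 × (339 − 11688/37) = 4275/74.

Deadweight loss = 4275/74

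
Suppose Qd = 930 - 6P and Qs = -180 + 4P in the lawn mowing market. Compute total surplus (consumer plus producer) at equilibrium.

Equilibrium: 930 - 6P = -180 + 4P gives P* = 111, Q* = 264.
Demand choke price: P = 155; supply starts at P = 45.
CS = ½(155 − 111)(264) = 5808; PS = ½(111 − 45)(264) = 8712.

Total surplus = 14520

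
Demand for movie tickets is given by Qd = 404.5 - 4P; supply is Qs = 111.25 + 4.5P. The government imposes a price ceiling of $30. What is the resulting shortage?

Equilibrium price would be P* = 34.5, so the ceiling at 30 binds.
At P = 30: Qd = 404.5 − 4(30) = 284.5, Qs = 111.25 + 4.5(30) = 246.25.
Shortage = 284.5 − 246.25 = 38.25.

Shortage = 38.25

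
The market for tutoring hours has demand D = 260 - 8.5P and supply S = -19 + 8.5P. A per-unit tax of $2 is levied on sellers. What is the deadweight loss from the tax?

Pre-tax equilibrium: P* = 279/17, Q* = 120.5.
Tax on sellers shifts supply to S = -19 + 8.5(P − 2) = -36 + 8.5P.
260 - 8.5P = -36 + 8.5P gives buyer price Pb = 296/17; sellers receive Ps = 296/17 − 2 = 262/17.
New quantity: Q = 260 − 8.5(296/17) = 112.
DWL = ½ × 2 × (120.5 − 112) = 8.5.

Deadweight loss = 8.5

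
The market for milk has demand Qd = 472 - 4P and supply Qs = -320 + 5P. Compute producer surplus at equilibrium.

Producer surplus = 1440

Equilibrium: 472 - 4P = -320 + 5P gives P* = 88, Q* = 120.
Supply starts at P = 64 (where Qs = 0).
PS = ½(88 − 64)(120) = 1440.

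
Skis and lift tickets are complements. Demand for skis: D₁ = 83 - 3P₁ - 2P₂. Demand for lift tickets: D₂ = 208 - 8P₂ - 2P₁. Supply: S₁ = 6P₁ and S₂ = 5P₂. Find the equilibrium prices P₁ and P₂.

Market 1: 83 - 3P₁ - 2P₂ = 6P₁ → 9P₁ + 2P₂ = 83.
Market 2: 13P₂ + 2P₁ = 208.
Eliminating P₂: 13×(1) − 2×(2) gives 113P₁ = 663, so P₁ = 663/113.
Back-substitute into (2): P₂ = (208 − 2×663/113) / 13 = 1706/113.

P₁ = 663/113, P₂ = 1706/113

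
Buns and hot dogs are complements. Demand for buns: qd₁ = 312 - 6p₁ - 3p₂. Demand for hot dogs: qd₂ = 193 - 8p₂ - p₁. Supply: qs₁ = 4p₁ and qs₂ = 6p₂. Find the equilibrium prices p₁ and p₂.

Market 1: 312 - 6p₁ - 3p₂ = 4p₁ → 10p₁ + 3p₂ = 312.
Market 2: 14p₂ + p₁ = 193.
Eliminating p₂: 14×(1) − 3×(2) gives 137p₁ = 3789, so p₁ = 3789/137.
Back-substitute into (2): p₂ = (193 − 1×3789/137) / 14 = 1618/137.

p₁ = 3789/137, p₂ = 1618/137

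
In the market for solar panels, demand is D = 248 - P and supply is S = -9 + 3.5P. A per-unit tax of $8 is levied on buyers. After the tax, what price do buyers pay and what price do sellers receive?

Buyers pay 190/3, sellers receive 166/3

Pre-tax equilibrium: P* = 514/9, Q* = 1718/9.
Tax on buyers shifts demand to D = 248 − 1(P + 8) = 240 - P.
240 - P = -9 + 3.5P gives seller price Ps = 166/3; buyers pay Pb = 166/3 + 8 = 190/3.
New quantity: Q = 248 − 1(190/3) = 554/3.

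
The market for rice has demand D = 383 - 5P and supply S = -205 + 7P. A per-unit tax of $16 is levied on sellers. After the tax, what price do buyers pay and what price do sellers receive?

Buyers pay 175/3, sellers receive 127/3

Pre-tax equilibrium: P* = 49, Q* = 138.
Tax on sellers shifts supply to S = -205 + 7(P − 16) = -317 + 7P.
383 - 5P = -317 + 7P gives buyer price Pb = 175/3; sellers receive Ps = 175/3 − 16 = 127/3.
New quantity: Q = 383 − 5(175/3) = 274/3.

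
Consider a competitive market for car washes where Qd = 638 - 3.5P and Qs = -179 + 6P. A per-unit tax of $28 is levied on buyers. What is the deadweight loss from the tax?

Pre-tax equilibrium: P* = 86, Q* = 337.
Tax on buyers shifts demand to Qd = 638 − 3.5(P + 28) = 540 - 3.5P.
540 - 3.5P = -179 + 6P gives seller price Ps = 1438/19; buyers pay Pb = 1438/19 + 28 = 1970/19.
New quantity: Q = 638 − 3.5(1970/19) = 5227/19.
DWL = ½ × 28 × (337 − 5227/19) = 16464/19.

Deadweight loss = 16464/19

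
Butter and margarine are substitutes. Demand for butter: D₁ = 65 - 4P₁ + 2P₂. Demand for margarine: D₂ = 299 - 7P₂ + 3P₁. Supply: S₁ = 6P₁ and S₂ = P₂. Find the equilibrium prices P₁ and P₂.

Market 1: 65 - 4P₁ + 2P₂ = 6P₁ → 10P₁ - 2P₂ = 65.
Market 2: 8P₂ - 3P₁ = 299.
Eliminating P₂: 8×(1) + 2×(2) gives 74P₁ = 1118, so P₁ = 559/37.
Back-substitute into (2): P₂ = (299 + 3×559/37) / 8 = 3185/74.

P₁ = 559/37, P₂ = 3185/74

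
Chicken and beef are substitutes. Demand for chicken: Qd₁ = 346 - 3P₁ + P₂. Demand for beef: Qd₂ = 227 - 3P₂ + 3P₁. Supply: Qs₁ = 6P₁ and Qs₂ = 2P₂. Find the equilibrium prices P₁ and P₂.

P₁ = 1957/42, P₂ = 1027/14

Market 1: 346 - 3P₁ + P₂ = 6P₁ → 9P₁ - P₂ = 346.
Market 2: 5P₂ - 3P₁ = 227.
Eliminating P₂: 5×(1) + 1×(2) gives 42P₁ = 1957, so P₁ = 1957/42.
Back-substitute into (2): P₂ = (227 + 3×1957/42) / 5 = 1027/14.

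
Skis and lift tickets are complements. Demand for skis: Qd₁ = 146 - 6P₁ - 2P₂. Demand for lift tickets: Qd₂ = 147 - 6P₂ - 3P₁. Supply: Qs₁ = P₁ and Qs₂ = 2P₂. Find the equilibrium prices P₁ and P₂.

Market 1: 146 - 6P₁ - 2P₂ = P₁ → 7P₁ + 2P₂ = 146.
Market 2: 8P₂ + 3P₁ = 147.
Eliminating P₂: 8×(1) − 2×(2) gives 50P₁ = 874, so P₁ = 17.48.
Back-substitute into (2): P₂ = (147 − 3×17.48) / 8 = 11.82.

P₁ = 17.48, P₂ = 11.82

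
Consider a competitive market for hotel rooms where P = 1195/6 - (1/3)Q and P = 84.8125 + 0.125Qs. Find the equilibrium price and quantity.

Set the two price expressions equal: 1195/6 - (1/3)Q = 84.8125 + 0.125Q.
5489/48 = (11/24)Q, so Q* = 249.5.
P* = 1195/6 − (1/3)(249.5) = 116.

P* = 116, Q* = 249.5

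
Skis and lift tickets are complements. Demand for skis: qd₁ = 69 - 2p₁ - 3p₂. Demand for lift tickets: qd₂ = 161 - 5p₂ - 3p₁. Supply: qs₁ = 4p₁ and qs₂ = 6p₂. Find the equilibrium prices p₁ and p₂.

p₁ = 92/19, p₂ = 253/19

Market 1: 69 - 2p₁ - 3p₂ = 4p₁ → 6p₁ + 3p₂ = 69.
Market 2: 11p₂ + 3p₁ = 161.
Eliminating p₂: 11×(1) − 3×(2) gives 57p₁ = 276, so p₁ = 92/19.
Back-substitute into (2): p₂ = (161 − 3×92/19) / 11 = 253/19.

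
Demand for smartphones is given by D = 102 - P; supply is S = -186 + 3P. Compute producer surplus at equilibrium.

Equilibrium: 102 - P = -186 + 3P gives P* = 72, Q* = 30.
Supply starts at P = 62 (where S = 0).
PS = ½(72 − 62)(30) = 150.

Producer surplus = 150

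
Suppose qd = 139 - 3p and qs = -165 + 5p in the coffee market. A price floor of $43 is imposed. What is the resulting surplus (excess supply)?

Equilibrium price would be p* = 38, so the floor at 43 binds.
At p = 43: qd = 10, qs = 50.
Surplus = 50 − 10 = 40.

Surplus = 40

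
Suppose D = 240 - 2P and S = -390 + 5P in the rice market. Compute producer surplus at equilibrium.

Equilibrium: 240 - 2P = -390 + 5P gives P* = 90, Q* = 60.
Supply starts at P = 78 (where S = 0).
PS = ½(90 − 78)(60) = 360.

Producer surplus = 360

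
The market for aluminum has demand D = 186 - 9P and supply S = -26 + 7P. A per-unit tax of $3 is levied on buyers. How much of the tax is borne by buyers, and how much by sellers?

Buyers bear $1.3125, sellers bear $1.6875

Pre-tax equilibrium: P* = 13.25, Q* = 66.75.
Tax on buyers shifts demand to D = 186 − 9(P + 3) = 159 - 9P.
159 - 9P = -26 + 7P gives seller price Ps = 11.5625; buyers pay Pb = 11.5625 + 3 = 14.5625.
New quantity: Q = 186 − 9(14.5625) = 54.9375.
Buyer burden = 14.5625 − 13.25 = 1.3125; seller burden = 13.25 − 11.5625 = 1.6875.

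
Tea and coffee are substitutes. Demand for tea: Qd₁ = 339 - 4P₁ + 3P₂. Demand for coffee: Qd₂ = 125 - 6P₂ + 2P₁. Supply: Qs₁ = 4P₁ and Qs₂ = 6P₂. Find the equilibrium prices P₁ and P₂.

Market 1: 339 - 4P₁ + 3P₂ = 4P₁ → 8P₁ - 3P₂ = 339.
Market 2: 12P₂ - 2P₁ = 125.
Eliminating P₂: 12×(1) + 3×(2) gives 90P₁ = 4443, so P₁ = 1481/30.
Back-substitute into (2): P₂ = (125 + 2×1481/30) / 12 = 839/45.

P₁ = 1481/30, P₂ = 839/45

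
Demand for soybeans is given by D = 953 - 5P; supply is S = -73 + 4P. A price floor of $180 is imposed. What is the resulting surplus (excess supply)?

Surplus = 594

Equilibrium price would be P* = 114, so the floor at 180 binds.
At P = 180: D = 53, S = 647.
Surplus = 647 − 53 = 594.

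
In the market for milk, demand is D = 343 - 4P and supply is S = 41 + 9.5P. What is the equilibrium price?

Set D = S: 343 - 4P = 41 + 9.5P.
302 = 13.5P, so P* = 604/27.
Q* = 343 − 4(604/27) = 6845/27.

P* = 604/27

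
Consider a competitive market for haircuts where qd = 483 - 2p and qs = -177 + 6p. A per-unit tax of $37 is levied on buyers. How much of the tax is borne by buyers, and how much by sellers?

Pre-tax equilibrium: p* = 82.5, q* = 318.
Tax on buyers shifts demand to qd = 483 − 2(p + 37) = 409 - 2p.
409 - 2p = -177 + 6p gives seller price ps = 73.25; buyers pay pb = 73.25 + 37 = 110.25.
New quantity: q = 483 − 2(110.25) = 262.5.
Buyer burden = 110.25 − 82.5 = 27.75; seller burden = 82.5 − 73.25 = 9.25.

Buyers bear $27.75, sellers bear $9.25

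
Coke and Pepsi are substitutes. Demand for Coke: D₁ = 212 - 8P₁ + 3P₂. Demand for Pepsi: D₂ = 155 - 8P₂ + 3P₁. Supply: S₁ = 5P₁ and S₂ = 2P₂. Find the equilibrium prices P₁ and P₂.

Market 1: 212 - 8P₁ + 3P₂ = 5P₁ → 13P₁ - 3P₂ = 212.
Market 2: 10P₂ - 3P₁ = 155.
Eliminating P₂: 10×(1) + 3×(2) gives 121P₁ = 2585, so P₁ = 235/11.
Back-substitute into (2): P₂ = (155 + 3×235/11) / 10 = 241/11.

P₁ = 235/11, P₂ = 241/11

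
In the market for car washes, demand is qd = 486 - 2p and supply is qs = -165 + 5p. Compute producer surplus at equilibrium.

Equilibrium: 486 - 2p = -165 + 5p gives p* = 93, q* = 300.
Supply starts at p = 33 (where qs = 0).
PS = ½(93 − 33)(300) = 9000.

Producer surplus = 9000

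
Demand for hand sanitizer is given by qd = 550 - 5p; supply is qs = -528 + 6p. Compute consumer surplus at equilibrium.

Equilibrium: 550 - 5p = -528 + 6p gives p* = 98, q* = 60.
Demand choke price (qd = 0): p = 110.
CS = ½(110 − 98)(60) = 360.

Consumer surplus = 360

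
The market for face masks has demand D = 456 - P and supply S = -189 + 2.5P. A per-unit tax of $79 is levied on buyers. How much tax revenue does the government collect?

Tax revenue = 119053/7

Pre-tax equilibrium: P* = 1290/7, Q* = 1902/7.
Tax on buyers shifts demand to D = 456 − 1(P + 79) = 377 - P.
377 - P = -189 + 2.5P gives seller price Ps = 1132/7; buyers pay Pb = 1132/7 + 79 = 1685/7.
New quantity: Q = 456 − 1(1685/7) = 1507/7.
Revenue = 79 × 1507/7 = 119053/7.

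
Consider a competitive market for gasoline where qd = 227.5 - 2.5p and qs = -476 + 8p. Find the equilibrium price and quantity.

Set qd = qs: 227.5 - 2.5p = -476 + 8p.
703.5 = 10.5p, so p* = 67.
q* = 227.5 − 2.5(67) = 60.

p* = 67, q* = 60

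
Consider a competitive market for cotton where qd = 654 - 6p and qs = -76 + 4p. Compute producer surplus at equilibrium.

Producer surplus = 5832

Equilibrium: 654 - 6p = -76 + 4p gives p* = 73, q* = 216.
Supply starts at p = 19 (where qs = 0).
PS = ½(73 − 19)(216) = 5832.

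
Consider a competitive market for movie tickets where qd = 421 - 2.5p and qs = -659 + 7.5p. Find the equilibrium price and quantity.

p* = 108, q* = 151

Set qd = qs: 421 - 2.5p = -659 + 7.5p.
1080 = 10p, so p* = 108.
q* = 421 − 2.5(108) = 151.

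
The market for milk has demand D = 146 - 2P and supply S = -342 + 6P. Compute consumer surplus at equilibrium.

Equilibrium: 146 - 2P = -342 + 6P gives P* = 61, Q* = 24.
Demand choke price (D = 0): P = 73.
CS = ½(73 − 61)(24) = 144.

Consumer surplus = 144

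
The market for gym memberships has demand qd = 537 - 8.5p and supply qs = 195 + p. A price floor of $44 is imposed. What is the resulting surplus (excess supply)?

Surplus = 76

Equilibrium price would be p* = 36, so the floor at 44 binds.
At p = 44: qd = 163, qs = 239.
Surplus = 239 − 163 = 76.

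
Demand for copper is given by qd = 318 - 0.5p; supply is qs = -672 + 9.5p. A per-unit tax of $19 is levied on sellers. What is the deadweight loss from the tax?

Pre-tax equilibrium: p* = 99, q* = 268.5.
Tax on sellers shifts supply to qs = -672 + 9.5(p − 19) = -852.5 + 9.5p.
318 - 0.5p = -852.5 + 9.5p gives buyer price pb = 117.05; sellers receive ps = 117.05 − 19 = 98.05.
New quantity: q = 318 − 0.5(117.05) = 259.475.
DWL = ½ × 19 × (268.5 − 259.475) = 85.7375.

Deadweight loss = 85.7375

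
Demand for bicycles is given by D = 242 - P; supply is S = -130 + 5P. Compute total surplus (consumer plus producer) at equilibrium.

Total surplus = 19440

Equilibrium: 242 - P = -130 + 5P gives P* = 62, Q* = 180.
Demand choke price: P = 242; supply starts at P = 26.
CS = ½(242 − 62)(180) = 16200; PS = ½(62 − 26)(180) = 3240.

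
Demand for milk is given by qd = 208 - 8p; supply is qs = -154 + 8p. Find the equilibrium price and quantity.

p* = 22.625, q* = 27

Set qd = qs: 208 - 8p = -154 + 8p.
362 = 16p, so p* = 22.625.
q* = 208 − 8(22.625) = 27.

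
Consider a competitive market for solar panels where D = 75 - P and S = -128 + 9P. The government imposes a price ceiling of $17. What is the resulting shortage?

Equilibrium price would be P* = 20.3, so the ceiling at 17 binds.
At P = 17: D = 75 − 1(17) = 58, S = -128 + 9(17) = 25.
Shortage = 58 − 25 = 33.

Shortage = 33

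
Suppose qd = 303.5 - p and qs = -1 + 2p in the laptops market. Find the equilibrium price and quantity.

Set qd = qs: 303.5 - p = -1 + 2p.
304.5 = 3p, so p* = 101.5.
q* = 303.5 − 1(101.5) = 202.

p* = 101.5, q* = 202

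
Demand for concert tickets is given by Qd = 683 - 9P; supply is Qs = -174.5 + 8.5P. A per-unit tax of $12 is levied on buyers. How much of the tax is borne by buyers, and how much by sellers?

Buyers bear 204/35, sellers bear 216/35

Pre-tax equilibrium: P* = 49, Q* = 242.
Tax on buyers shifts demand to Qd = 683 − 9(P + 12) = 575 - 9P.
575 - 9P = -174.5 + 8.5P gives seller price Ps = 1499/35; buyers pay Pb = 1499/35 + 12 = 1919/35.
New quantity: Q = 683 − 9(1919/35) = 6634/35.
Buyer burden = 1919/35 − 49 = 204/35; seller burden = 49 − 1499/35 = 216/35.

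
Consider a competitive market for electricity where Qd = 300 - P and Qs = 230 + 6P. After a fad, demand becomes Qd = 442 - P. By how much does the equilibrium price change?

Original equilibrium: P* = 10, Q* = 290.
New equilibrium: 442 - P = 230 + 6P, so 212 = 7P and P' = 212/7; Q' = 442 − 1(212/7) = 2882/7.
Change in price: 212/7 − 10 = 142/7.

ΔP = 142/7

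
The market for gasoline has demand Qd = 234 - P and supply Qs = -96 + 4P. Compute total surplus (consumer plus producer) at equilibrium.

Equilibrium: 234 - P = -96 + 4P gives P* = 66, Q* = 168.
Demand choke price: P = 234; supply starts at P = 24.
CS = ½(234 − 66)(168) = 14112; PS = ½(66 − 24)(168) = 3528.

Total surplus = 17640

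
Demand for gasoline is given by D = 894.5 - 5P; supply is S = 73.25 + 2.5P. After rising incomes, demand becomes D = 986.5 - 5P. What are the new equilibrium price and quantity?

Original equilibrium: P* = 109.5, Q* = 347.
New equilibrium: 986.5 - 5P = 73.25 + 2.5P, so 913.25 = 7.5P and P' = 3653/30; Q' = 986.5 − 5(3653/30) = 1133/3.

P' = 3653/30, Q' = 1133/3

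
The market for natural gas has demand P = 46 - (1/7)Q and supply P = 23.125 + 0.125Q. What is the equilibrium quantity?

Set the two price expressions equal: 46 - (1/7)Q = 23.125 + 0.125Q.
22.875 = (15/56)Q, so Q* = 85.4.
P* = 46 − (1/7)(85.4) = 33.8.

Q* = 85.4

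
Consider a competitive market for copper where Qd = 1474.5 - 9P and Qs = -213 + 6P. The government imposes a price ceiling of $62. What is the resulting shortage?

Shortage = 757.5

Equilibrium price would be P* = 112.5, so the ceiling at 62 binds.
At P = 62: Qd = 1474.5 − 9(62) = 916.5, Qs = -213 + 6(62) = 159.
Shortage = 916.5 − 159 = 757.5.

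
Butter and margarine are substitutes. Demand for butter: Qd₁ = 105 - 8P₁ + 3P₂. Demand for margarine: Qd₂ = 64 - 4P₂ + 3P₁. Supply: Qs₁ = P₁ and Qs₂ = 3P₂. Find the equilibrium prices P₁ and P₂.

Market 1: 105 - 8P₁ + 3P₂ = P₁ → 9P₁ - 3P₂ = 105.
Market 2: 7P₂ - 3P₁ = 64.
Eliminating P₂: 7×(1) + 3×(2) gives 54P₁ = 927, so P₁ = 103/6.
Back-substitute into (2): P₂ = (64 + 3×103/6) / 7 = 16.5.

P₁ = 103/6, P₂ = 16.5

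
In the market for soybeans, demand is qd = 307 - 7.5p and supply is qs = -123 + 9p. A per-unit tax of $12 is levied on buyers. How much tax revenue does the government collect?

Pre-tax equilibrium: p* = 860/33, q* = 1227/11.
Tax on buyers shifts demand to qd = 307 − 7.5(p + 12) = 217 - 7.5p.
217 - 7.5p = -123 + 9p gives seller price ps = 680/33; buyers pay pb = 680/33 + 12 = 1076/33.
New quantity: q = 307 − 7.5(1076/33) = 687/11.
Revenue = 12 × 687/11 = 8244/11.

Tax revenue = 8244/11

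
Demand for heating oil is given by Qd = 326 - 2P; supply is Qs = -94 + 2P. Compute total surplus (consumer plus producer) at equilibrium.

Total surplus = 6728

Equilibrium: 326 - 2P = -94 + 2P gives P* = 105, Q* = 116.
Demand choke price: P = 163; supply starts at P = 47.
CS = ½(163 − 105)(116) = 3364; PS = ½(105 − 47)(116) = 3364.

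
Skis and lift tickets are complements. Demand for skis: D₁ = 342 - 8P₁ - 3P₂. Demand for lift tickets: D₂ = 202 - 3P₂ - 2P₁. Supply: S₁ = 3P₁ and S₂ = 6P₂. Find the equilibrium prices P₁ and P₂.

Market 1: 342 - 8P₁ - 3P₂ = 3P₁ → 11P₁ + 3P₂ = 342.
Market 2: 9P₂ + 2P₁ = 202.
Eliminating P₂: 9×(1) − 3×(2) gives 93P₁ = 2472, so P₁ = 824/31.
Back-substitute into (2): P₂ = (202 − 2×824/31) / 9 = 1538/93.

P₁ = 824/31, P₂ = 1538/93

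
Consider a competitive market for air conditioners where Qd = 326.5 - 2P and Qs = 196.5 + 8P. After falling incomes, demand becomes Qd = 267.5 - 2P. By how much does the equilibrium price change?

ΔP = -5.9

Original equilibrium: P* = 13, Q* = 300.5.
New equilibrium: 267.5 - 2P = 196.5 + 8P, so 71 = 10P and P' = 7.1; Q' = 267.5 − 2(7.1) = 253.3.
Change in price: 7.1 − 13 = -5.9.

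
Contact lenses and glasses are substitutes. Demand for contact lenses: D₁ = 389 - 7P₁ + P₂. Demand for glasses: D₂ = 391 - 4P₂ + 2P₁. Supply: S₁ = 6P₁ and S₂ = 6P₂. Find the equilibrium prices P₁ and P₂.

Market 1: 389 - 7P₁ + P₂ = 6P₁ → 13P₁ - P₂ = 389.
Market 2: 10P₂ - 2P₁ = 391.
Eliminating P₂: 10×(1) + 1×(2) gives 128P₁ = 4281, so P₁ = 33.4453125.
Back-substitute into (2): P₂ = (391 + 2×33.4453125) / 10 = 45.7890625.

P₁ = 33.4453125, P₂ = 45.7890625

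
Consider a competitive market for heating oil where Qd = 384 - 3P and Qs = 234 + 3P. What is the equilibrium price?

P* = 25

Set Qd = Qs: 384 - 3P = 234 + 3P.
150 = 6P, so P* = 25.
Q* = 384 − 3(25) = 309.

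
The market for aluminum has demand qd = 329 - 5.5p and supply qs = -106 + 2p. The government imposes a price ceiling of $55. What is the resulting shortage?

Equilibrium price would be p* = 58, so the ceiling at 55 binds.
At p = 55: qd = 329 − 5.5(55) = 26.5, qs = -106 + 2(55) = 4.
Shortage = 26.5 − 4 = 22.5.

Shortage = 22.5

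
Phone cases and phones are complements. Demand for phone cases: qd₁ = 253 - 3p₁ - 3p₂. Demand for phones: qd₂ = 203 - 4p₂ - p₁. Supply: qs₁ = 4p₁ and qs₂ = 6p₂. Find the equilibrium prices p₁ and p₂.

Market 1: 253 - 3p₁ - 3p₂ = 4p₁ → 7p₁ + 3p₂ = 253.
Market 2: 10p₂ + p₁ = 203.
Eliminating p₂: 10×(1) − 3×(2) gives 67p₁ = 1921, so p₁ = 1921/67.
Back-substitute into (2): p₂ = (203 − 1×1921/67) / 10 = 1168/67.

p₁ = 1921/67, p₂ = 1168/67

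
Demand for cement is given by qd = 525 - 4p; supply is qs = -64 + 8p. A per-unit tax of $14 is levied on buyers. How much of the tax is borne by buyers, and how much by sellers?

Buyers bear 28/3, sellers bear 14/3

Pre-tax equilibrium: p* = 589/12, q* = 986/3.
Tax on buyers shifts demand to qd = 525 − 4(p + 14) = 469 - 4p.
469 - 4p = -64 + 8p gives seller price ps = 533/12; buyers pay pb = 533/12 + 14 = 701/12.
New quantity: q = 525 − 4(701/12) = 874/3.
Buyer burden = 701/12 − 589/12 = 28/3; seller burden = 589/12 − 533/12 = 14/3.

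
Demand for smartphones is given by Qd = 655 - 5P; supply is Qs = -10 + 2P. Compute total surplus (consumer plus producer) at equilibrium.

Total surplus = 11340

Equilibrium: 655 - 5P = -10 + 2P gives P* = 95, Q* = 180.
Demand choke price: P = 131; supply starts at P = 5.
CS = ½(131 − 95)(180) = 3240; PS = ½(95 − 5)(180) = 8100.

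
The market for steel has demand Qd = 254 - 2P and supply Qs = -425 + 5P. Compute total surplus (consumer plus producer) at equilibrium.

Total surplus = 1260

Equilibrium: 254 - 2P = -425 + 5P gives P* = 97, Q* = 60.
Demand choke price: P = 127; supply starts at P = 85.
CS = ½(127 − 97)(60) = 900; PS = ½(97 − 85)(60) = 360.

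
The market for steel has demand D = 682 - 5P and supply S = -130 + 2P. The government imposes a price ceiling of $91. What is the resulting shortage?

Equilibrium price would be P* = 116, so the ceiling at 91 binds.
At P = 91: D = 682 − 5(91) = 227, S = -130 + 2(91) = 52.
Shortage = 227 − 52 = 175.

Shortage = 175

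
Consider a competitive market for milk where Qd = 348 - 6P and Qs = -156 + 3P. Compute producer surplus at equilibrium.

Producer surplus = 24

Equilibrium: 348 - 6P = -156 + 3P gives P* = 56, Q* = 12.
Supply starts at P = 52 (where Qs = 0).
PS = ½(56 − 52)(12) = 24.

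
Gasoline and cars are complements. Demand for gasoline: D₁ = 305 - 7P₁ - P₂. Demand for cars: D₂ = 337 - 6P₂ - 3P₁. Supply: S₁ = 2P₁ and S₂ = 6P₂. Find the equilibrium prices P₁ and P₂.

Market 1: 305 - 7P₁ - P₂ = 2P₁ → 9P₁ + P₂ = 305.
Market 2: 12P₂ + 3P₁ = 337.
Eliminating P₂: 12×(1) − 1×(2) gives 105P₁ = 3323, so P₁ = 3323/105.
Back-substitute into (2): P₂ = (337 − 3×3323/105) / 12 = 706/35.

P₁ = 3323/105, P₂ = 706/35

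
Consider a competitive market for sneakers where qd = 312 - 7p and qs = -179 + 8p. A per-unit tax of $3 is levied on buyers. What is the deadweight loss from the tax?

Deadweight loss = 16.8

Pre-tax equilibrium: p* = 491/15, q* = 1243/15.
Tax on buyers shifts demand to qd = 312 − 7(p + 3) = 291 - 7p.
291 - 7p = -179 + 8p gives seller price ps = 94/3; buyers pay pb = 94/3 + 3 = 103/3.
New quantity: q = 312 − 7(103/3) = 215/3.
DWL = ½ × 3 × (1243/15 − 215/3) = 16.8.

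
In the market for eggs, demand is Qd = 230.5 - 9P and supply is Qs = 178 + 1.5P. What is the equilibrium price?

P* = 5

Set Qd = Qs: 230.5 - 9P = 178 + 1.5P.
52.5 = 10.5P, so P* = 5.
Q* = 230.5 − 9(5) = 185.5.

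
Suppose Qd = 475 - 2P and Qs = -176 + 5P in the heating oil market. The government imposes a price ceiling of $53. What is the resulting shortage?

Equilibrium price would be P* = 93, so the ceiling at 53 binds.
At P = 53: Qd = 475 − 2(53) = 369, Qs = -176 + 5(53) = 89.
Shortage = 369 − 89 = 280.

Shortage = 280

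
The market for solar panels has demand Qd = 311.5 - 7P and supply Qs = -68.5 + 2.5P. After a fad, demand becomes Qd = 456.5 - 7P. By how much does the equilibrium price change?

ΔP = 290/19

Original equilibrium: P* = 40, Q* = 31.5.
New equilibrium: 456.5 - 7P = -68.5 + 2.5P, so 525 = 9.5P and P' = 1050/19; Q' = 456.5 − 7(1050/19) = 2647/38.
Change in price: 1050/19 − 40 = 290/19.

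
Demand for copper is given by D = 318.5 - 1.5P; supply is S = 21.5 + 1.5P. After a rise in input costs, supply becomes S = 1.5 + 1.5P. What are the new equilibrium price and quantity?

Original equilibrium: P* = 99, Q* = 170.
New equilibrium: 318.5 - 1.5P = 1.5 + 1.5P, so 317 = 3P and P' = 317/3; Q' = 318.5 − 1.5(317/3) = 160.

P' = 317/3, Q' = 160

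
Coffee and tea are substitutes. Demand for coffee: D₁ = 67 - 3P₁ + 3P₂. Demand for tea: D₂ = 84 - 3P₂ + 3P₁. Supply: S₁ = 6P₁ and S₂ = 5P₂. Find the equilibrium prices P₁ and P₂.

P₁ = 788/63, P₂ = 319/21

Market 1: 67 - 3P₁ + 3P₂ = 6P₁ → 9P₁ - 3P₂ = 67.
Market 2: 8P₂ - 3P₁ = 84.
Eliminating P₂: 8×(1) + 3×(2) gives 63P₁ = 788, so P₁ = 788/63.
Back-substitute into (2): P₂ = (84 + 3×788/63) / 8 = 319/21.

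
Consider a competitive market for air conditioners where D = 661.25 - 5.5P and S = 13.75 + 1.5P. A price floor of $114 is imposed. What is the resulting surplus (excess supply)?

Equilibrium price would be P* = 92.5, so the floor at 114 binds.
At P = 114: D = 34.25, S = 184.75.
Surplus = 184.75 − 34.25 = 150.5.

Surplus = 150.5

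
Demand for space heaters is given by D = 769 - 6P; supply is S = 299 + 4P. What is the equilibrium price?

Set D = S: 769 - 6P = 299 + 4P.
470 = 10P, so P* = 47.
Q* = 769 − 6(47) = 487.

P* = 47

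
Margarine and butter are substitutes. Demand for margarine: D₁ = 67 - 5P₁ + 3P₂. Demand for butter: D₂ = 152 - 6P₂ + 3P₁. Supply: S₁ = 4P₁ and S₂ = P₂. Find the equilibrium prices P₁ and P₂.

Market 1: 67 - 5P₁ + 3P₂ = 4P₁ → 9P₁ - 3P₂ = 67.
Market 2: 7P₂ - 3P₁ = 152.
Eliminating P₂: 7×(1) + 3×(2) gives 54P₁ = 925, so P₁ = 925/54.
Back-substitute into (2): P₂ = (152 + 3×925/54) / 7 = 523/18.

P₁ = 925/54, P₂ = 523/18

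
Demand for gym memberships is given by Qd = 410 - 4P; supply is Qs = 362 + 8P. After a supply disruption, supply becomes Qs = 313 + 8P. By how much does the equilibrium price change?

Original equilibrium: P* = 4, Q* = 394.
New equilibrium: 410 - 4P = 313 + 8P, so 97 = 12P and P' = 97/12; Q' = 410 − 4(97/12) = 1133/3.
Change in price: 97/12 − 4 = 49/12.

ΔP = 49/12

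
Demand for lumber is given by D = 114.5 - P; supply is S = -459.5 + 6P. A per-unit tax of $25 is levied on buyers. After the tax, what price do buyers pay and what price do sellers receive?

Pre-tax equilibrium: P* = 82, Q* = 32.5.
Tax on buyers shifts demand to D = 114.5 − 1(P + 25) = 89.5 - P.
89.5 - P = -459.5 + 6P gives seller price Ps = 549/7; buyers pay Pb = 549/7 + 25 = 724/7.
New quantity: Q = 114.5 − 1(724/7) = 155/14.

Buyers pay 724/7, sellers receive 549/7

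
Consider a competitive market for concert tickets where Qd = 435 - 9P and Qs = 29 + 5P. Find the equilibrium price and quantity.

Set Qd = Qs: 435 - 9P = 29 + 5P.
406 = 14P, so P* = 29.
Q* = 435 − 9(29) = 174.

P* = 29, Q* = 174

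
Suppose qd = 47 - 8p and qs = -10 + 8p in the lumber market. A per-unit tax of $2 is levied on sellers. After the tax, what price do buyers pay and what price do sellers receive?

Pre-tax equilibrium: p* = 3.5625, q* = 18.5.
Tax on sellers shifts supply to qs = -10 + 8(p − 2) = -26 + 8p.
47 - 8p = -26 + 8p gives buyer price pb = 4.5625; sellers receive ps = 4.5625 − 2 = 2.5625.
New quantity: q = 47 − 8(4.5625) = 10.5.

Buyers pay $4.5625, sellers receive $2.5625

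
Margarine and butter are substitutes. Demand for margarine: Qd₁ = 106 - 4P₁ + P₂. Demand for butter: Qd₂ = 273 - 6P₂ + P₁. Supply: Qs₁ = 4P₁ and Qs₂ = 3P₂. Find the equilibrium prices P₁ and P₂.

Market 1: 106 - 4P₁ + P₂ = 4P₁ → 8P₁ - P₂ = 106.
Market 2: 9P₂ - P₁ = 273.
Eliminating P₂: 9×(1) + 1×(2) gives 71P₁ = 1227, so P₁ = 1227/71.
Back-substitute into (2): P₂ = (273 + 1×1227/71) / 9 = 2290/71.

P₁ = 1227/71, P₂ = 2290/71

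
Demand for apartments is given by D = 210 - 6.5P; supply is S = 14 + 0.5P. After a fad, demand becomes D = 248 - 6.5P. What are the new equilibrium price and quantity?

P' = 234/7, Q' = 215/7

Original equilibrium: P* = 28, Q* = 28.
New equilibrium: 248 - 6.5P = 14 + 0.5P, so 234 = 7P and P' = 234/7; Q' = 248 − 6.5(234/7) = 215/7.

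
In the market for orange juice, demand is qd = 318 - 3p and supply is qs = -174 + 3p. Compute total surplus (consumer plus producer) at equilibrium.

Equilibrium: 318 - 3p = -174 + 3p gives p* = 82, q* = 72.
Demand choke price: p = 106; supply starts at p = 58.
CS = ½(106 − 82)(72) = 864; PS = ½(82 − 58)(72) = 864.

Total surplus = 1728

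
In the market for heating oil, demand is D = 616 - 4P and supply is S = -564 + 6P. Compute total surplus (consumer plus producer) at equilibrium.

Total surplus = 4320

Equilibrium: 616 - 4P = -564 + 6P gives P* = 118, Q* = 144.
Demand choke price: P = 154; supply starts at P = 94.
CS = ½(154 − 118)(144) = 2592; PS = ½(118 − 94)(144) = 1728.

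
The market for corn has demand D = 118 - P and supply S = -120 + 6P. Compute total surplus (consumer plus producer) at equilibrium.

Equilibrium: 118 - P = -120 + 6P gives P* = 34, Q* = 84.
Demand choke price: P = 118; supply starts at P = 20.
CS = ½(118 − 34)(84) = 3528; PS = ½(34 − 20)(84) = 588.

Total surplus = 4116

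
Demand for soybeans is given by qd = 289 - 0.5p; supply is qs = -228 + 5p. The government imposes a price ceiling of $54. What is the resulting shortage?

Shortage = 220

Equilibrium price would be p* = 94, so the ceiling at 54 binds.
At p = 54: qd = 289 − 0.5(54) = 262, qs = -228 + 5(54) = 42.
Shortage = 262 − 42 = 220.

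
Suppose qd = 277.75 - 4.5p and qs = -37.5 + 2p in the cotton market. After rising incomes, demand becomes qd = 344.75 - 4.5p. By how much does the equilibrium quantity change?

Original equilibrium: p* = 48.5, q* = 59.5.
New equilibrium: 344.75 - 4.5p = -37.5 + 2p, so 382.25 = 6.5p and p' = 1529/26; q' = 344.75 − 4.5(1529/26) = 2083/26.
Change in quantity: 2083/26 − 59.5 = 268/13.

Δq = 268/13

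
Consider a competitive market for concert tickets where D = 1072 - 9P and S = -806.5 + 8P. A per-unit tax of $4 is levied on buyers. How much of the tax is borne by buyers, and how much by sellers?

Buyers bear 32/17, sellers bear 36/17

Pre-tax equilibrium: P* = 110.5, Q* = 77.5.
Tax on buyers shifts demand to D = 1072 − 9(P + 4) = 1036 - 9P.
1036 - 9P = -806.5 + 8P gives seller price Ps = 3685/34; buyers pay Pb = 3685/34 + 4 = 3821/34.
New quantity: Q = 1072 − 9(3821/34) = 2059/34.
Buyer burden = 3821/34 − 110.5 = 32/17; seller burden = 110.5 − 3685/34 = 36/17.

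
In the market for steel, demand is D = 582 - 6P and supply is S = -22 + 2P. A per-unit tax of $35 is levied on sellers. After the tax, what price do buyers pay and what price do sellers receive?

Pre-tax equilibrium: P* = 75.5, Q* = 129.
Tax on sellers shifts supply to S = -22 + 2(P − 35) = -92 + 2P.
582 - 6P = -92 + 2P gives buyer price Pb = 84.25; sellers receive Ps = 84.25 − 35 = 49.25.
New quantity: Q = 582 − 6(84.25) = 76.5.

Buyers pay $84.25, sellers receive $49.25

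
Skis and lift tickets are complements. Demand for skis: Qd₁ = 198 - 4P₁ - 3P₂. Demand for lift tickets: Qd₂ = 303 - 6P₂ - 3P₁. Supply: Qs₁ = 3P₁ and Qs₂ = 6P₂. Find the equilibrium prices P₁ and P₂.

Market 1: 198 - 4P₁ - 3P₂ = 3P₁ → 7P₁ + 3P₂ = 198.
Market 2: 12P₂ + 3P₁ = 303.
Eliminating P₂: 12×(1) − 3×(2) gives 75P₁ = 1467, so P₁ = 19.56.
Back-substitute into (2): P₂ = (303 − 3×19.56) / 12 = 20.36.

P₁ = 19.56, P₂ = 20.36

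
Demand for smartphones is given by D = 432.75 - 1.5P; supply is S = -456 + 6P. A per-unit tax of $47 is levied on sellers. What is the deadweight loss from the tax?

Pre-tax equilibrium: P* = 118.5, Q* = 255.
Tax on sellers shifts supply to S = -456 + 6(P − 47) = -738 + 6P.
432.75 - 1.5P = -738 + 6P gives buyer price Pb = 156.1; sellers receive Ps = 156.1 − 47 = 109.1.
New quantity: Q = 432.75 − 1.5(156.1) = 198.6.
DWL = ½ × 47 × (255 − 198.6) = 1325.4.

Deadweight loss = 1325.4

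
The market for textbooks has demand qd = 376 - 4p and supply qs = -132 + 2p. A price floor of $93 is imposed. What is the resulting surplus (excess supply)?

Equilibrium price would be p* = 254/3, so the floor at 93 binds.
At p = 93: qd = 4, qs = 54.
Surplus = 54 − 4 = 50.

Surplus = 50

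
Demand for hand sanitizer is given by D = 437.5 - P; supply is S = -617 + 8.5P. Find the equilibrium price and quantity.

Set D = S: 437.5 - P = -617 + 8.5P.
1054.5 = 9.5P, so P* = 111.
Q* = 437.5 − 1(111) = 326.5.

P* = 111, Q* = 326.5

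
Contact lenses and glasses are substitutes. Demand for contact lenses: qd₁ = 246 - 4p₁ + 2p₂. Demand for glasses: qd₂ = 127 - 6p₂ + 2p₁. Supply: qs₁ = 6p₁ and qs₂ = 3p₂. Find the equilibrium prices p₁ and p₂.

Market 1: 246 - 4p₁ + 2p₂ = 6p₁ → 10p₁ - 2p₂ = 246.
Market 2: 9p₂ - 2p₁ = 127.
Eliminating p₂: 9×(1) + 2×(2) gives 86p₁ = 2468, so p₁ = 1234/43.
Back-substitute into (2): p₂ = (127 + 2×1234/43) / 9 = 881/43.

p₁ = 1234/43, p₂ = 881/43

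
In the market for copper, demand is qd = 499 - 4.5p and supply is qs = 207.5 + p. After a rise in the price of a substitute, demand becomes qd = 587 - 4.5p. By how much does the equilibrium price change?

Δp = 16

Original equilibrium: p* = 53, q* = 260.5.
New equilibrium: 587 - 4.5p = 207.5 + p, so 379.5 = 5.5p and p' = 69; q' = 587 − 4.5(69) = 276.5.
Change in price: 69 − 53 = 16.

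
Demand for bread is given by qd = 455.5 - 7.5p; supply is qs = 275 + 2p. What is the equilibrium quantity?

q* = 313

Set qd = qs: 455.5 - 7.5p = 275 + 2p.
180.5 = 9.5p, so p* = 19.
q* = 455.5 − 7.5(19) = 313.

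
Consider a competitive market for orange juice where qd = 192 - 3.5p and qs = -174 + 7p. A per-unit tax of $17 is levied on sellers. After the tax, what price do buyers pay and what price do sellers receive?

Buyers pay 970/21, sellers receive 613/21

Pre-tax equilibrium: p* = 244/7, q* = 70.
Tax on sellers shifts supply to qs = -174 + 7(p − 17) = -293 + 7p.
192 - 3.5p = -293 + 7p gives buyer price pb = 970/21; sellers receive ps = 970/21 − 17 = 613/21.
New quantity: q = 192 − 3.5(970/21) = 91/3.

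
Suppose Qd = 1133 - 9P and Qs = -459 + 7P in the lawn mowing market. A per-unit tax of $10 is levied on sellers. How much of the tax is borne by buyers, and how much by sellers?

Buyers bear $4.375, sellers bear $5.625

Pre-tax equilibrium: P* = 99.5, Q* = 237.5.
Tax on sellers shifts supply to Qs = -459 + 7(P − 10) = -529 + 7P.
1133 - 9P = -529 + 7P gives buyer price Pb = 103.875; sellers receive Ps = 103.875 − 10 = 93.875.
New quantity: Q = 1133 − 9(103.875) = 198.125.
Buyer burden = 103.875 − 99.5 = 4.375; seller burden = 99.5 − 93.875 = 5.625.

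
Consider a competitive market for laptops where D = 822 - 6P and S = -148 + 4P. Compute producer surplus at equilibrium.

Producer surplus = 7200

Equilibrium: 822 - 6P = -148 + 4P gives P* = 97, Q* = 240.
Supply starts at P = 37 (where S = 0).
PS = ½(97 − 37)(240) = 7200.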